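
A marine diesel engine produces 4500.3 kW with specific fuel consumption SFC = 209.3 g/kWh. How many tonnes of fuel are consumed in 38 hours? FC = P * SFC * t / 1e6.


Formula: FC (tonnes) = P * SFC * t / 1,000,000
Step 1 — P * SFC * t = 4500.3 * 209.3 * 38 = 35792686.02 g
Step 2 — FC (tonnes) = 35792686.02 / 1,000,000 ≈ 35.793 tonnes (5 s.f.)

35.793 tonnes


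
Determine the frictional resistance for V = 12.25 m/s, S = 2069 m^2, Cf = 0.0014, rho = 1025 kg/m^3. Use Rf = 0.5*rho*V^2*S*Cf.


Formula: Rf = 0.5 * rho * V^2 * S * Cf
Step 1 — V^2 = 12.25^2 = 150.0625
Step 2 — 0.5 * rho * V^2 = 0.5 * 1025 * 150.0625 = 76907.03125
Step 3 — Rf = 76907.03125 * 2069 * 0.0014 ≈ 222770 N (5 s.f.)

222770 N


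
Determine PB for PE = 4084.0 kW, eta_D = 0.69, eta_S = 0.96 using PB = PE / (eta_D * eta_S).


Formula: PB = PE / (eta_D * eta_S)
Step 1 — combined efficiency = eta_D * eta_S = 0.69 * 0.96 = 0.6624
Step 2 — PB = 4084.0 / 0.6624 ≈ 6165.5 kW (5 s.f.)

6165.5 kW


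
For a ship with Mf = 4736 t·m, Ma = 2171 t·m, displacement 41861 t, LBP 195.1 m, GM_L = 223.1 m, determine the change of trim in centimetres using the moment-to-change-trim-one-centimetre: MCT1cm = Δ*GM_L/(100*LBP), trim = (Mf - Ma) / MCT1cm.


Formula: net trimming moment = Mf - Ma; MCT1cm = Δ*GM_L/(100*LBP); trim = net moment / MCT1cm
Step 1 — net trimming moment = 4736 - 2171 = 2565 t·m
Step 2 — MCT1cm = 41861 * 223.1 / (100 * 195.1) = 478.6873 t·m/cm
Step 3 — trim = 2565 / 478.6873 ≈ 5.3584 cm (5 s.f.)

5.3584 cm


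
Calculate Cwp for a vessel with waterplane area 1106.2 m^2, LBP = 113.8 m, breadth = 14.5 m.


Formula: Cwp = Aw / (L * B)
Step 1 — L * B = 113.8 * 14.5 = 1650.1 m^2
Step 2 — Cwp = 1106.2 / 1650.1 ≈ 0.67038 (5 s.f.)

0.67038


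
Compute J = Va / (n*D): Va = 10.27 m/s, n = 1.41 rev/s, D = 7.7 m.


Formula: J = Va / (n * D)
Step 1 — n * D = 1.41 * 7.7 = 10.857
Step 2 — J = 10.27 / 10.857 ≈ 0.94593 (5 s.f.)

0.94593


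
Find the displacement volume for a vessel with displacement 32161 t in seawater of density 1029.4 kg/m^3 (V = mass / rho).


Formula: V = mass / rho
Step 1 — convert tonnes to kg: 32161 t * 1000 = 32161000 kg
Step 2 — V = 32161000 / 1029.4 ≈ 31242 m^3 (5 s.f.)

31242 m^3


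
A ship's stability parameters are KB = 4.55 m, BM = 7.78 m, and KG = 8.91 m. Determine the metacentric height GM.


Formula: GM = KB + BM - KG
Step 1 — KM = KB + BM = 4.55 + 7.78 = 12.33 m
Step 2 — GM = KM - KG = 12.33 - 8.91 = 3.42 m

3.42 m


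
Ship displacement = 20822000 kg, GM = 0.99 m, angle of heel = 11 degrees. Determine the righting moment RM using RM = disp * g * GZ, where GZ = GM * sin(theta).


Formula: GZ = GM * sin(theta); RM = disp * g * GZ
Step 1 — GZ = 0.99 * sin(11°) = 0.99 * 0.190809 = 0.188901 m
Step 2 — RM = 20822000 * 9.81 * 0.188901 ≈ 38586000 N·m (5 s.f.)

38586000 N·m


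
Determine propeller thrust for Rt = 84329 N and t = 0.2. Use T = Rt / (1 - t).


Formula: T = Rt / (1 - t)
Step 1 — (1 - t) = 1 - 0.2 = 0.8
Step 2 — T = 84329 / 0.8 ≈ 105410 N (5 s.f.)

105410 N


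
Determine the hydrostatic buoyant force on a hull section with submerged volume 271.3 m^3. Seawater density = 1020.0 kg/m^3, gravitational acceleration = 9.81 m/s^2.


Formula: Fb = rho * g * V
Substituting: Fb = 1020.0 * 9.81 * 271.3
Intermediate: 1020.0 * 9.81 = 10006.2
Result: Fb = 10006.2 * 271.3 ≈ 2714700 N (5 s.f.)

2714700 N


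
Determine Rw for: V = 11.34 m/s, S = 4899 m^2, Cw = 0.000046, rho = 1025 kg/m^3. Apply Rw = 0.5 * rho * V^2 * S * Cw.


Formula: Rw = 0.5 * rho * V^2 * S * Cw
Step 1 — V^2 = 11.34^2 = 128.5956
Step 2 — 0.5 * rho * V^2 = 0.5 * 1025 * 128.5956 = 65905.245
Step 3 — Rw = 65905.245 * 4899 * 0.000046 ≈ 14852 N (5 s.f.)

14852 N


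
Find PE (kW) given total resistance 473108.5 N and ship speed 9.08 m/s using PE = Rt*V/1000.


Formula: PE = Rt * V / 1000 (kW)
Step 1 — PE (W) = 473108.5 * 9.08 = 4295825.18 W
Step 2 — PE (kW) = 4295825.18 / 1000 ≈ 4295.8 kW (5 s.f.)

4295.8 kW


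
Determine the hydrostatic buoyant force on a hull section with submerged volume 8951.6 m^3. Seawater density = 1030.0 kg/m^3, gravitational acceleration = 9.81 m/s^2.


Formula: Fb = rho * g * V
Substituting: Fb = 1030.0 * 9.81 * 8951.6
Intermediate: 1030.0 * 9.81 = 10104.3
Result: Fb = 10104.3 * 8951.6 ≈ 90450000 N (5 s.f.)

90450000 N


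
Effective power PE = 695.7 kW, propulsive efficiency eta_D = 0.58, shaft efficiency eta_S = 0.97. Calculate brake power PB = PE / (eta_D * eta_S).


Formula: PB = PE / (eta_D * eta_S)
Step 1 — combined efficiency = eta_D * eta_S = 0.58 * 0.97 = 0.5626
Step 2 — PB = 695.7 / 0.5626 ≈ 1236.6 kW (5 s.f.)

1236.6 kW


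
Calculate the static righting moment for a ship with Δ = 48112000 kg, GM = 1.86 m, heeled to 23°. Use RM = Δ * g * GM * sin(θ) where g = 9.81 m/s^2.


Formula: GZ = GM * sin(theta); RM = disp * g * GZ
Step 1 — GZ = 1.86 * sin(23°) = 1.86 * 0.390731 = 0.72676 m
Step 2 — RM = 48112000 * 9.81 * 0.72676 ≈ 343020000 N·m (5 s.f.)

343020000 N·m


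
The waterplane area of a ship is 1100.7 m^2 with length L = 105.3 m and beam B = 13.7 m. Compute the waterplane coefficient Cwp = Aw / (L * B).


Formula: Cwp = Aw / (L * B)
Step 1 — L * B = 105.3 * 13.7 = 1442.61 m^2
Step 2 — Cwp = 1100.7 / 1442.61 ≈ 0.76299 (5 s.f.)

0.76299


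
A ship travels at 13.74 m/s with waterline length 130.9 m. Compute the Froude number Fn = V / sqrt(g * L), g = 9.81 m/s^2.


Formula: Fn = V / sqrt(g * L)
Step 1 — g * L = 9.81 * 130.9 = 1284.129
Step 2 — sqrt(g * L) = sqrt(1284.129) = 35.834746
Step 3 — Fn = 13.74 / 35.834746 ≈ 0.38343 (5 s.f.)

0.38343


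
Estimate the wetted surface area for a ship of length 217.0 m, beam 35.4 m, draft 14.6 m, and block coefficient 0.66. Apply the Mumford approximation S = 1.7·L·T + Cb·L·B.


Formula: S = 1.7*L*T + V/T with V = Cb*L*B*T, i.e. S = L * (1.7*T + Cb*B)
Step 1 — 1.7*T = 1.7 * 14.6 = 24.82 m
Step 2 — Cb*B = 0.66 * 35.4 = 23.364 m
Step 3 — 1.7*T + Cb*B = 24.82 + 23.364 = 48.184 m
Step 4 — S = 217.0 * 48.184 ≈ 10456 m^2 (5 s.f.)

10456 m^2


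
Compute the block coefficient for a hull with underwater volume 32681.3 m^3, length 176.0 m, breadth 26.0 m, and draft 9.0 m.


Formula: Cb = V / (L * B * T)
Step 1 — L * B * T = 176.0 * 26.0 * 9.0 = 41184.0 m^3
Step 2 — Cb = 32681.3 / 41184.0 ≈ 0.79354 (5 s.f.)

0.79354


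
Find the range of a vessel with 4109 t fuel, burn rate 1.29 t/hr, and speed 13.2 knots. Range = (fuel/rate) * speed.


Formula: endurance = fuel / rate; range = endurance * speed
Step 1 — endurance = 4109 / 1.29 = 3185.2713 hours
Step 2 — range = 3185.2713 * 13.2 ≈ 42046 nautical miles (5 s.f.)

42046 NM


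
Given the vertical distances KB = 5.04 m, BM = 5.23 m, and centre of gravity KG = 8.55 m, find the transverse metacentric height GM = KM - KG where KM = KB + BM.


Formula: GM = KB + BM - KG
Step 1 — KM = KB + BM = 5.04 + 5.23 = 10.27 m
Step 2 — GM = KM - KG = 10.27 - 8.55 = 1.72 m

1.72 m


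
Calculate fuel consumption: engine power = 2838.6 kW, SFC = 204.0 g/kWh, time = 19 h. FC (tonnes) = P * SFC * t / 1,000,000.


Formula: FC (tonnes) = P * SFC * t / 1,000,000
Step 1 — P * SFC * t = 2838.6 * 204.0 * 19 = 11002413.6 g
Step 2 — FC (tonnes) = 11002413.6 / 1,000,000 ≈ 11.002 tonnes (5 s.f.)

11.002 tonnes


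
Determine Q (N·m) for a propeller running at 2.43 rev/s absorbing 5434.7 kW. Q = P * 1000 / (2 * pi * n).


Formula: Q = P_W / (2 * pi * n)
Step 1 — P_W = 5434.7 kW * 1000 = 5434700.0 W
Step 2 — 2 * pi * n = 2 * pi * 2.43 = 15.26814
Step 3 — Q = 5434700.0 / 15.26814 ≈ 355950 N·m (5 s.f.)

355950 N·m


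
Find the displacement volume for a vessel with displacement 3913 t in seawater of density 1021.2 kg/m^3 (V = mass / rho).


Formula: V = mass / rho
Step 1 — convert tonnes to kg: 3913 t * 1000 = 3913000 kg
Step 2 — V = 3913000 / 1021.2 ≈ 3831.8 m^3 (5 s.f.)

3831.8 m^3


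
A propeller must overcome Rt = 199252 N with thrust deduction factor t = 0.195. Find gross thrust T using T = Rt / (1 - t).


Formula: T = Rt / (1 - t)
Step 1 — (1 - t) = 1 - 0.195 = 0.805
Step 2 — T = 199252 / 0.805 ≈ 247520 N (5 s.f.)

247520 N


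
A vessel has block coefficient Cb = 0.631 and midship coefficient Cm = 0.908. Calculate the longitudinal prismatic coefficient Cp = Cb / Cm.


Formula: Cp = Cb / Cm
Substituting: Cp = 0.631 / 0.908
Result: Cp ≈ 0.69493 (5 s.f.)

0.69493


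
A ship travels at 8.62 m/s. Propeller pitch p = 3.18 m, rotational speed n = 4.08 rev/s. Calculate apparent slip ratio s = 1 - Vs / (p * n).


Formula: s = 1 - Vs / (p * n)
Step 1 — p * n = 3.18 * 4.08 = 12.9744
Step 2 — Vs / (p*n) = 8.62 / 12.9744 = 0.664385 (6 d.p.)
Step 3 — s = 1 - 0.664385 = 0.335615

0.335615


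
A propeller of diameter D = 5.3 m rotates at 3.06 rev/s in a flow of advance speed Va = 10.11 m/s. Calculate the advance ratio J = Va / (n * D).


Formula: J = Va / (n * D)
Step 1 — n * D = 3.06 * 5.3 = 16.218
Step 2 — J = 10.11 / 16.218 ≈ 0.62338 (5 s.f.)

0.62338


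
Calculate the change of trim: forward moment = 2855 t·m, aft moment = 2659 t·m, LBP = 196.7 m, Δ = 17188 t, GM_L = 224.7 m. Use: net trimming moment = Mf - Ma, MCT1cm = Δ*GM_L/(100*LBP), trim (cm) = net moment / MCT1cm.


Formula: net trimming moment = Mf - Ma; MCT1cm = Δ*GM_L/(100*LBP); trim = net moment / MCT1cm
Step 1 — net trimming moment = 2855 - 2659 = 196 t·m
Step 2 — MCT1cm = 17188 * 224.7 / (100 * 196.7) = 196.3469 t·m/cm
Step 3 — trim = 196 / 196.3469 ≈ 0.99823 cm (5 s.f.)

0.99823 cm


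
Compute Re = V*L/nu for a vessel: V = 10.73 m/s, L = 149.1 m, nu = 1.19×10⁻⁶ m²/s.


Formula: Re = V * L / nu
Step 1 — V * L = 10.73 * 149.1 = 1599.843 m^2/s
Step 2 — Re = 1599.843 / 1.19e-6 = 1.34e+09

1.34e+09


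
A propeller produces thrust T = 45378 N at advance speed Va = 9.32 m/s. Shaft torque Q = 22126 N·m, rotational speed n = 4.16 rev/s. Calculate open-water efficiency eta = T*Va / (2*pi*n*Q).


Formula: eta = T * Va / (2 * pi * n * Q)
Step 1 — numerator = T * Va = 45378 * 9.32 = 422922.96
Step 2 — 2 * pi * n = 2 * pi * 4.16 = 26.138051
Step 3 — denominator = 26.138051 * 22126 = 578330.52
Step 4 — eta = 422922.96 / 578330.52 ≈ 0.73128 (5 s.f.)

0.73128


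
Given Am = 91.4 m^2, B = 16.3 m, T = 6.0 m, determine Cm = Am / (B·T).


Formula: Cm = Am / (B * T)
Step 1 — B * T = 16.3 * 6.0 = 97.8 m^2
Step 2 — Cm = 91.4 / 97.8 ≈ 0.93456 (5 s.f.)

0.93456


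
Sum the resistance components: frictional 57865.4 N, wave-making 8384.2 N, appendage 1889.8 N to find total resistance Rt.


Formula: Rt = Rf + Rw + Ra
Substituting: Rt = 57865.4 + 8384.2 + 1889.8
Result: Rt = 68139.4 N

68139.4 N


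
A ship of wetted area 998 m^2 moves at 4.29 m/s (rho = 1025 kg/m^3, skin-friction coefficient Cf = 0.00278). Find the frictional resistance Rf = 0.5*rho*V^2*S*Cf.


Formula: Rf = 0.5 * rho * V^2 * S * Cf
Step 1 — V^2 = 4.29^2 = 18.4041
Step 2 — 0.5 * rho * V^2 = 0.5 * 1025 * 18.4041 = 9432.10125
Step 3 — Rf = 9432.10125 * 998 * 0.00278 ≈ 26169 N (5 s.f.)

26169 N


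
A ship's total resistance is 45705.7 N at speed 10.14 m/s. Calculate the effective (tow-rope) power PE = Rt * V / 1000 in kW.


Formula: PE = Rt * V / 1000 (kW)
Step 1 — PE (W) = 45705.7 * 10.14 = 463455.798 W
Step 2 — PE (kW) = 463455.798 / 1000 ≈ 463.46 kW (5 s.f.)

463.46 kW


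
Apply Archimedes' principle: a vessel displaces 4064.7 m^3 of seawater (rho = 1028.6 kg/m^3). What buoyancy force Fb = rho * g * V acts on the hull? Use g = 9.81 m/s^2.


Formula: Fb = rho * g * V
Substituting: Fb = 1028.6 * 9.81 * 4064.7
Intermediate: 1028.6 * 9.81 = 10090.566
Result: Fb = 10090.566 * 4064.7 ≈ 41015000 N (5 s.f.)

41015000 N


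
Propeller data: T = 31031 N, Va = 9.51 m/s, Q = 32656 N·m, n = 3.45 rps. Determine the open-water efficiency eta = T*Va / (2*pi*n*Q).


Formula: eta = T * Va / (2 * pi * n * Q)
Step 1 — numerator = T * Va = 31031 * 9.51 = 295104.81
Step 2 — 2 * pi * n = 2 * pi * 3.45 = 21.676989
Step 3 — denominator = 21.676989 * 32656 = 707883.75
Step 4 — eta = 295104.81 / 707883.75 ≈ 0.41688 (5 s.f.)

0.41688


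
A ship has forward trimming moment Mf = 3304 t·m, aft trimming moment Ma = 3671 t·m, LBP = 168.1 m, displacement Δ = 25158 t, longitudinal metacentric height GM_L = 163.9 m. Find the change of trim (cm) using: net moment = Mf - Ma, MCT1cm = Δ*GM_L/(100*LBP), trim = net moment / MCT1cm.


Formula: net trimming moment = Mf - Ma; MCT1cm = Δ*GM_L/(100*LBP); trim = net moment / MCT1cm
Step 1 — net trimming moment = 3304 - 3671 = -367 t·m
Step 2 — MCT1cm = 25158 * 163.9 / (100 * 168.1) = 245.2942 t·m/cm
Step 3 — trim = -367 / 245.2942 ≈ -1.4962 cm (5 s.f.)

-1.4962 cm


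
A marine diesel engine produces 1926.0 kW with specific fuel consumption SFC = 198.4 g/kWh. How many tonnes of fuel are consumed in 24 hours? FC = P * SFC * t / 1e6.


Formula: FC (tonnes) = P * SFC * t / 1,000,000
Step 1 — P * SFC * t = 1926.0 * 198.4 * 24 = 9170841.6 g
Step 2 — FC (tonnes) = 9170841.6 / 1,000,000 ≈ 9.1708 tonnes (5 s.f.)

9.1708 tonnes


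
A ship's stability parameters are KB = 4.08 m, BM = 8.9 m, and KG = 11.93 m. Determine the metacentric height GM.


Formula: GM = KB + BM - KG
Step 1 — KM = KB + BM = 4.08 + 8.9 = 12.98 m
Step 2 — GM = KM - KG = 12.98 - 11.93 = 1.05 m

1.05 m


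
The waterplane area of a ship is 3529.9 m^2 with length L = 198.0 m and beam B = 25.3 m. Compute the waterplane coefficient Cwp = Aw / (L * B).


Formula: Cwp = Aw / (L * B)
Step 1 — L * B = 198.0 * 25.3 = 5009.4 m^2
Step 2 — Cwp = 3529.9 / 5009.4 ≈ 0.70466 (5 s.f.)

0.70466


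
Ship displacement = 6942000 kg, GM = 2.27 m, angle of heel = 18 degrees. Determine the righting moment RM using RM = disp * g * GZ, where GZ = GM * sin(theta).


Formula: GZ = GM * sin(theta); RM = disp * g * GZ
Step 1 — GZ = 2.27 * sin(18°) = 2.27 * 0.309017 = 0.701469 m
Step 2 — RM = 6942000 * 9.81 * 0.701469 ≈ 47771000 N·m (5 s.f.)

47771000 N·m


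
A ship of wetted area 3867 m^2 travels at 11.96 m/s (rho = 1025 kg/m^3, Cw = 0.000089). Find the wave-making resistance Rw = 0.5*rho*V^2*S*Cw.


Formula: Rw = 0.5 * rho * V^2 * S * Cw
Step 1 — V^2 = 11.96^2 = 143.0416
Step 2 — 0.5 * rho * V^2 = 0.5 * 1025 * 143.0416 = 73308.82
Step 3 — Rw = 73308.82 * 3867 * 0.000089 ≈ 25230 N (5 s.f.)

25230 N


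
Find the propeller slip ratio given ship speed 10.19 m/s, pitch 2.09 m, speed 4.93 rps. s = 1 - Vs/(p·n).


Formula: s = 1 - Vs / (p * n)
Step 1 — p * n = 2.09 * 4.93 = 10.3037
Step 2 — Vs / (p*n) = 10.19 / 10.3037 = 0.988965 (6 d.p.)
Step 3 — s = 1 - 0.988965 = 0.011035

0.011035


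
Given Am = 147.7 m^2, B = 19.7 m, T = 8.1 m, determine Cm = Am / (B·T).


Formula: Cm = Am / (B * T)
Step 1 — B * T = 19.7 * 8.1 = 159.57 m^2
Step 2 — Cm = 147.7 / 159.57 ≈ 0.92561 (5 s.f.)

0.92561


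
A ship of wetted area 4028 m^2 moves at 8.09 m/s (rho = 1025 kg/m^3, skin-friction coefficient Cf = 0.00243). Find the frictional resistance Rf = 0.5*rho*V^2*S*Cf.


Formula: Rf = 0.5 * rho * V^2 * S * Cf
Step 1 — V^2 = 8.09^2 = 65.4481
Step 2 — 0.5 * rho * V^2 = 0.5 * 1025 * 65.4481 = 33542.15125
Step 3 — Rf = 33542.15125 * 4028 * 0.00243 ≈ 328310 N (5 s.f.)

328310 N


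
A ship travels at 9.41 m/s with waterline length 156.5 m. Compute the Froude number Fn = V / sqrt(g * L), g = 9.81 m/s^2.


Formula: Fn = V / sqrt(g * L)
Step 1 — g * L = 9.81 * 156.5 = 1535.265
Step 2 — sqrt(g * L) = sqrt(1535.265) = 39.182458
Step 3 — Fn = 9.41 / 39.182458 ≈ 0.24016 (5 s.f.)

0.24016


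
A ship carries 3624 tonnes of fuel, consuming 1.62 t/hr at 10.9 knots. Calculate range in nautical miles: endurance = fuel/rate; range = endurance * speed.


Formula: endurance = fuel / rate; range = endurance * speed
Step 1 — endurance = 3624 / 1.62 = 2237.037 hours
Step 2 — range = 2237.037 * 10.9 ≈ 24384 nautical miles (5 s.f.)

24384 NM


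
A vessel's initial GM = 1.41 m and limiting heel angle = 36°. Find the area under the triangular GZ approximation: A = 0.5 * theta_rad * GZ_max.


Formula: GZ_max = GM * sin(theta); Area = 0.5 * theta_rad * GZ_max
Step 1 — GZ_max = 1.41 * sin(36°) = 1.41 * 0.587785 = 0.828777 m
Step 2 — theta_rad = 36 * pi/180 = 0.628319 rad
Step 3 — Area = 0.5 * 0.628319 * 0.828777 ≈ 0.26037 m·rad (5 s.f.)

0.26037 m·rad


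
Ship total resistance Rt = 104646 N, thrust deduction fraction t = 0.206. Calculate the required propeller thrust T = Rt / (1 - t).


Formula: T = Rt / (1 - t)
Step 1 — (1 - t) = 1 - 0.206 = 0.794
Step 2 — T = 104646 / 0.794 ≈ 131800 N (5 s.f.)

131800 N


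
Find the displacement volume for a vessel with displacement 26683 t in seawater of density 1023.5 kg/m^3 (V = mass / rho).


Formula: V = mass / rho
Step 1 — convert tonnes to kg: 26683 t * 1000 = 26683000 kg
Step 2 — V = 26683000 / 1023.5 ≈ 26070 m^3 (5 s.f.)

26070 m^3


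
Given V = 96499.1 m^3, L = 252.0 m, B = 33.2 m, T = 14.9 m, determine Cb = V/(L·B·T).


Formula: Cb = V / (L * B * T)
Step 1 — L * B * T = 252.0 * 33.2 * 14.9 = 124659.36 m^3
Step 2 — Cb = 96499.1 / 124659.36 ≈ 0.77410 (5 s.f.)

0.77410


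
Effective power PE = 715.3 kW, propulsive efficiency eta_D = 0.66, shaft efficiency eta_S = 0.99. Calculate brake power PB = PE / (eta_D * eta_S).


Formula: PB = PE / (eta_D * eta_S)
Step 1 — combined efficiency = eta_D * eta_S = 0.66 * 0.99 = 0.6534
Step 2 — PB = 715.3 / 0.6534 ≈ 1094.7 kW (5 s.f.)

1094.7 kW


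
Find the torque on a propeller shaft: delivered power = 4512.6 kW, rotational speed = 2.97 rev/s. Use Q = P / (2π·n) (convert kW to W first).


Formula: Q = P_W / (2 * pi * n)
Step 1 — P_W = 4512.6 kW * 1000 = 4512600.0 W
Step 2 — 2 * pi * n = 2 * pi * 2.97 = 18.66106
Step 3 — Q = 4512600.0 / 18.66106 ≈ 241820 N·m (5 s.f.)

241820 N·m


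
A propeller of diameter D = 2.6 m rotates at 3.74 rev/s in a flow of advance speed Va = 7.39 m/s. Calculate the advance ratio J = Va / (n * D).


Formula: J = Va / (n * D)
Step 1 — n * D = 3.74 * 2.6 = 9.724
Step 2 — J = 7.39 / 9.724 ≈ 0.75998 (5 s.f.)

0.75998


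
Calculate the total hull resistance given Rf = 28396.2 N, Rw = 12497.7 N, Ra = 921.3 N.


Formula: Rt = Rf + Rw + Ra
Substituting: Rt = 28396.2 + 12497.7 + 921.3
Result: Rt = 41815.2 N

41815.2 N


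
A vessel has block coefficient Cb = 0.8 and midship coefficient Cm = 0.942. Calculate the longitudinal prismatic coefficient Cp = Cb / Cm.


Formula: Cp = Cb / Cm
Substituting: Cp = 0.8 / 0.942
Result: Cp ≈ 0.84926 (5 s.f.)

0.84926


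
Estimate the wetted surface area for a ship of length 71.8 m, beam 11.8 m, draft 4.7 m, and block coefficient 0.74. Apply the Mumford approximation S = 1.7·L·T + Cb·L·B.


Formula: S = 1.7*L*T + V/T with V = Cb*L*B*T, i.e. S = L * (1.7*T + Cb*B)
Step 1 — 1.7*T = 1.7 * 4.7 = 7.99 m
Step 2 — Cb*B = 0.74 * 11.8 = 8.732 m
Step 3 — 1.7*T + Cb*B = 7.99 + 8.732 = 16.722 m
Step 4 — S = 71.8 * 16.722 ≈ 1200.6 m^2 (5 s.f.)

1200.6 m^2


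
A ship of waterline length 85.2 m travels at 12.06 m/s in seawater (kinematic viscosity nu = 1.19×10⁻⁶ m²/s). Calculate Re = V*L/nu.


Formula: Re = V * L / nu
Step 1 — V * L = 12.06 * 85.2 = 1027.512 m^2/s
Step 2 — Re = 1027.512 / 1.19e-6 = 8.63e+08

8.63e+08


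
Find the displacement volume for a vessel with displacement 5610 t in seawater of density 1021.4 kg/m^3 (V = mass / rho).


Formula: V = mass / rho
Step 1 — convert tonnes to kg: 5610 t * 1000 = 5610000 kg
Step 2 — V = 5610000 / 1021.4 ≈ 5492.5 m^3 (5 s.f.)

5492.5 m^3


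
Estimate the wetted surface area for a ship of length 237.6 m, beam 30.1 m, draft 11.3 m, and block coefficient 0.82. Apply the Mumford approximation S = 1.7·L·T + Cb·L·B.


Formula: S = 1.7*L*T + V/T with V = Cb*L*B*T, i.e. S = L * (1.7*T + Cb*B)
Step 1 — 1.7*T = 1.7 * 11.3 = 19.21 m
Step 2 — Cb*B = 0.82 * 30.1 = 24.682 m
Step 3 — 1.7*T + Cb*B = 19.21 + 24.682 = 43.892 m
Step 4 — S = 237.6 * 43.892 ≈ 10429 m^2 (5 s.f.)

10429 m^2


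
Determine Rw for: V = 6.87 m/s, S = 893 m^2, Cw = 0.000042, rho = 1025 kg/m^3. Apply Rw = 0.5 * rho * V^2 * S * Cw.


Formula: Rw = 0.5 * rho * V^2 * S * Cw
Step 1 — V^2 = 6.87^2 = 47.1969
Step 2 — 0.5 * rho * V^2 = 0.5 * 1025 * 47.1969 = 24188.41125
Step 3 — Rw = 24188.41125 * 893 * 0.000042 ≈ 907.21 N (5 s.f.)

907.21 N


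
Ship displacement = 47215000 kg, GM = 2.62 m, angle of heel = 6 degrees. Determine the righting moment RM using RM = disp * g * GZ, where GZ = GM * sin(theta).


Formula: GZ = GM * sin(theta); RM = disp * g * GZ
Step 1 — GZ = 2.62 * sin(6°) = 2.62 * 0.104528 = 0.273863 m
Step 2 — RM = 47215000 * 9.81 * 0.273863 ≈ 126850000 N·m (5 s.f.)

126850000 N·m


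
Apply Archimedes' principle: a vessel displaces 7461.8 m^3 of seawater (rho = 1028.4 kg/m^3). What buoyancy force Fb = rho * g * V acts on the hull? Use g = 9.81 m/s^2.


Formula: Fb = rho * g * V
Substituting: Fb = 1028.4 * 9.81 * 7461.8
Intermediate: 1028.4 * 9.81 = 10088.604
Result: Fb = 10088.604 * 7461.8 ≈ 75279000 N (5 s.f.)

75279000 N


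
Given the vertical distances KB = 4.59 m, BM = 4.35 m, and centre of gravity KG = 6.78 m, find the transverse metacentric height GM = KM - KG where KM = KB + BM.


Formula: GM = KB + BM - KG
Step 1 — KM = KB + BM = 4.59 + 4.35 = 8.94 m
Step 2 — GM = KM - KG = 8.94 - 6.78 = 2.16 m

2.16 m


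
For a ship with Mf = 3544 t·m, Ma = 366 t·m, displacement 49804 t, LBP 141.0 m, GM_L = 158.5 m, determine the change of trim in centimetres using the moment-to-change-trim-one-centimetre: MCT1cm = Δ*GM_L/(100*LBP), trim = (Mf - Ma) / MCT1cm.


Formula: net trimming moment = Mf - Ma; MCT1cm = Δ*GM_L/(100*LBP); trim = net moment / MCT1cm
Step 1 — net trimming moment = 3544 - 366 = 3178 t·m
Step 2 — MCT1cm = 49804 * 158.5 / (100 * 141.0) = 559.8535 t·m/cm
Step 3 — trim = 3178 / 559.8535 ≈ 5.6765 cm (5 s.f.)

5.6765 cm


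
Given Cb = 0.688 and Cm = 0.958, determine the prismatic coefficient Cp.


Formula: Cp = Cb / Cm
Substituting: Cp = 0.688 / 0.958
Result: Cp ≈ 0.71816 (5 s.f.)

0.71816


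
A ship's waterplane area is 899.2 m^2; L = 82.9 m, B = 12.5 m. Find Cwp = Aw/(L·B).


Formula: Cwp = Aw / (L * B)
Step 1 — L * B = 82.9 * 12.5 = 1036.25 m^2
Step 2 — Cwp = 899.2 / 1036.25 ≈ 0.86774 (5 s.f.)

0.86774


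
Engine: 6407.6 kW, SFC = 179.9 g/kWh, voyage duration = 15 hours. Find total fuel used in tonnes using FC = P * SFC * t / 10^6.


Formula: FC (tonnes) = P * SFC * t / 1,000,000
Step 1 — P * SFC * t = 6407.6 * 179.9 * 15 = 17290908.6 g
Step 2 — FC (tonnes) = 17290908.6 / 1,000,000 ≈ 17.291 tonnes (5 s.f.)

17.291 tonnes


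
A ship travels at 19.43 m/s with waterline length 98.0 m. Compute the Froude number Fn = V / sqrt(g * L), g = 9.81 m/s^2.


Formula: Fn = V / sqrt(g * L)
Step 1 — g * L = 9.81 * 98.0 = 961.38
Step 2 — sqrt(g * L) = sqrt(961.38) = 31.006128
Step 3 — Fn = 19.43 / 31.006128 ≈ 0.62665 (5 s.f.)

0.62665


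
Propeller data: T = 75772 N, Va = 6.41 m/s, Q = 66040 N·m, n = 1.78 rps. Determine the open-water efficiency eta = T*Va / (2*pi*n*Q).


Formula: eta = T * Va / (2 * pi * n * Q)
Step 1 — numerator = T * Va = 75772 * 6.41 = 485698.52
Step 2 — 2 * pi * n = 2 * pi * 1.78 = 11.18407
Step 3 — denominator = 11.18407 * 66040 = 738595.98
Step 4 — eta = 485698.52 / 738595.98 ≈ 0.65760 (5 s.f.)

0.65760


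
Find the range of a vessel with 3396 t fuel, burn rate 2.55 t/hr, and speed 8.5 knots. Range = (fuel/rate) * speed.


Formula: endurance = fuel / rate; range = endurance * speed
Step 1 — endurance = 3396 / 2.55 = 1331.7647 hours
Step 2 — range = 1331.7647 * 8.5 ≈ 11320 nautical miles (5 s.f.)

11320 NM


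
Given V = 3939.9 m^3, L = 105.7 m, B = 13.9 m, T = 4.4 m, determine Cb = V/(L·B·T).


Formula: Cb = V / (L * B * T)
Step 1 — L * B * T = 105.7 * 13.9 * 4.4 = 6464.612 m^3
Step 2 — Cb = 3939.9 / 6464.612 ≈ 0.60946 (5 s.f.)

0.60946


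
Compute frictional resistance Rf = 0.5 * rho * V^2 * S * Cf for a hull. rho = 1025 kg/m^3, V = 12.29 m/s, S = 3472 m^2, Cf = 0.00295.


Formula: Rf = 0.5 * rho * V^2 * S * Cf
Step 1 — V^2 = 12.29^2 = 151.0441
Step 2 — 0.5 * rho * V^2 = 0.5 * 1025 * 151.0441 = 77410.10125
Step 3 — Rf = 77410.10125 * 3472 * 0.00295 ≈ 792870 N (5 s.f.)

792870 N


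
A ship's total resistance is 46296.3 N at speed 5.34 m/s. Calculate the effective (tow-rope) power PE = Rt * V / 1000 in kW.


Formula: PE = Rt * V / 1000 (kW)
Step 1 — PE (W) = 46296.3 * 5.34 = 247222.242 W
Step 2 — PE (kW) = 247222.242 / 1000 ≈ 247.22 kW (5 s.f.)

247.22 kW


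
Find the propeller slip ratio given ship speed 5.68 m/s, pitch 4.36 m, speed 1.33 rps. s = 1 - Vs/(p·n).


Formula: s = 1 - Vs / (p * n)
Step 1 — p * n = 4.36 * 1.33 = 5.7988
Step 2 — Vs / (p*n) = 5.68 / 5.7988 = 0.979513 (6 d.p.)
Step 3 — s = 1 - 0.979513 = 0.020487

0.020487


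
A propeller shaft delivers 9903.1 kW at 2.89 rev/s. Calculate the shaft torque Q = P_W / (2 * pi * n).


Formula: Q = P_W / (2 * pi * n)
Step 1 — P_W = 9903.1 kW * 1000 = 9903100.0 W
Step 2 — 2 * pi * n = 2 * pi * 2.89 = 18.158406
Step 3 — Q = 9903100.0 / 18.158406 ≈ 545370 N·m (5 s.f.)

545370 N·m


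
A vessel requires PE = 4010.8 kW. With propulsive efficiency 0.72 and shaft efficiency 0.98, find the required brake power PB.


Formula: PB = PE / (eta_D * eta_S)
Step 1 — combined efficiency = eta_D * eta_S = 0.72 * 0.98 = 0.7056
Step 2 — PB = 4010.8 / 0.7056 ≈ 5684.2 kW (5 s.f.)

5684.2 kW


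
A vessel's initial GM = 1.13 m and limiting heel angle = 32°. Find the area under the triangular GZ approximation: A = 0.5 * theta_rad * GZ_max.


Formula: GZ_max = GM * sin(theta); Area = 0.5 * theta_rad * GZ_max
Step 1 — GZ_max = 1.13 * sin(32°) = 1.13 * 0.529919 = 0.598808 m
Step 2 — theta_rad = 32 * pi/180 = 0.558505 rad
Step 3 — Area = 0.5 * 0.558505 * 0.598808 ≈ 0.16722 m·rad (5 s.f.)

0.16722 m·rad


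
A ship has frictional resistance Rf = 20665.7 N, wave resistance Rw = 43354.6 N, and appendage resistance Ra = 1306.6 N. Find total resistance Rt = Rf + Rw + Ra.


Formula: Rt = Rf + Rw + Ra
Substituting: Rt = 20665.7 + 43354.6 + 1306.6
Result: Rt = 65326.9 N

65326.9 N


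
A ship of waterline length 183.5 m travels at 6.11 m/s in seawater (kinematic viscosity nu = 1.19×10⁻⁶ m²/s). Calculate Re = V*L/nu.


Formula: Re = V * L / nu
Step 1 — V * L = 6.11 * 183.5 = 1121.185 m^2/s
Step 2 — Re = 1121.185 / 1.19e-6 = 9.42e+08

9.42e+08


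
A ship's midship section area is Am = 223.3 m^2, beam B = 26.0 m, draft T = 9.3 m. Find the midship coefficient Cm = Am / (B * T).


Formula: Cm = Am / (B * T)
Step 1 — B * T = 26.0 * 9.3 = 241.8 m^2
Step 2 — Cm = 223.3 / 241.8 ≈ 0.92349 (5 s.f.)

0.92349


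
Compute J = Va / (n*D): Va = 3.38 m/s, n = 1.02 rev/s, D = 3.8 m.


Formula: J = Va / (n * D)
Step 1 — n * D = 1.02 * 3.8 = 3.876
Step 2 — J = 3.38 / 3.876 ≈ 0.87203 (5 s.f.)

0.87203


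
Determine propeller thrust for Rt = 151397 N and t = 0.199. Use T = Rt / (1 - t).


Formula: T = Rt / (1 - t)
Step 1 — (1 - t) = 1 - 0.199 = 0.801
Step 2 — T = 151397 / 0.801 ≈ 189010 N (5 s.f.)

189010 N


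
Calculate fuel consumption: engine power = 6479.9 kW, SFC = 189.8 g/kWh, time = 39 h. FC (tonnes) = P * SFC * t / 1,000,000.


Formula: FC (tonnes) = P * SFC * t / 1,000,000
Step 1 — P * SFC * t = 6479.9 * 189.8 * 39 = 47965515.78 g
Step 2 — FC (tonnes) = 47965515.78 / 1,000,000 ≈ 47.966 tonnes (5 s.f.)

47.966 tonnes


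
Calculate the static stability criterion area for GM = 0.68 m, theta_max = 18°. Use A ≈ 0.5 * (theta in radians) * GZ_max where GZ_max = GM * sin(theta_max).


Formula: GZ_max = GM * sin(theta); Area = 0.5 * theta_rad * GZ_max
Step 1 — GZ_max = 0.68 * sin(18°) = 0.68 * 0.309017 = 0.210132 m
Step 2 — theta_rad = 18 * pi/180 = 0.314159 rad
Step 3 — Area = 0.5 * 0.314159 * 0.210132 ≈ 0.033007 m·rad (5 s.f.)

0.033007 m·rad


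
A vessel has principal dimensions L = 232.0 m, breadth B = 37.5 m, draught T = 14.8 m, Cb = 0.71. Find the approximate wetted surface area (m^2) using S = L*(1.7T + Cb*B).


Formula: S = 1.7*L*T + V/T with V = Cb*L*B*T, i.e. S = L * (1.7*T + Cb*B)
Step 1 — 1.7*T = 1.7 * 14.8 = 25.16 m
Step 2 — Cb*B = 0.71 * 37.5 = 26.625 m
Step 3 — 1.7*T + Cb*B = 25.16 + 26.625 = 51.785 m
Step 4 — S = 232.0 * 51.785 ≈ 12014 m^2 (5 s.f.)

12014 m^2


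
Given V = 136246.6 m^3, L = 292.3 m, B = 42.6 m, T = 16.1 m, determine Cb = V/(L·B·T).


Formula: Cb = V / (L * B * T)
Step 1 — L * B * T = 292.3 * 42.6 * 16.1 = 200476.878 m^3
Step 2 — Cb = 136246.6 / 200476.878 ≈ 0.67961 (5 s.f.)

0.67961


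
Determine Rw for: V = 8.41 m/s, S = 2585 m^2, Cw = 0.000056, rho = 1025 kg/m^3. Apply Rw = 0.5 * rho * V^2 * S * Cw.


Formula: Rw = 0.5 * rho * V^2 * S * Cw
Step 1 — V^2 = 8.41^2 = 70.7281
Step 2 — 0.5 * rho * V^2 = 0.5 * 1025 * 70.7281 = 36248.15125
Step 3 — Rw = 36248.15125 * 2585 * 0.000056 ≈ 5247.3 N (5 s.f.)

5247.3 N


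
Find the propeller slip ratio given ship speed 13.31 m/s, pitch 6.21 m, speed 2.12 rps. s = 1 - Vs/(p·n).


Formula: s = 1 - Vs / (p * n)
Step 1 — p * n = 6.21 * 2.12 = 13.1652
Step 2 — Vs / (p*n) = 13.31 / 13.1652 = 1.010999 (6 d.p.)
Step 3 — s = 1 - 1.010999 = -0.010999

-0.010999


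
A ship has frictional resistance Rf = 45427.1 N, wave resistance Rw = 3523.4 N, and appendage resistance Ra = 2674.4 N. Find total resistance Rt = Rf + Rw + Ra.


Formula: Rt = Rf + Rw + Ra
Substituting: Rt = 45427.1 + 3523.4 + 2674.4
Result: Rt = 51624.9 N

51624.9 N


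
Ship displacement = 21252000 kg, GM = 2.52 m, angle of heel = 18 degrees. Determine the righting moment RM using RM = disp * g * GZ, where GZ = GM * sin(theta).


Formula: GZ = GM * sin(theta); RM = disp * g * GZ
Step 1 — GZ = 2.52 * sin(18°) = 2.52 * 0.309017 = 0.778723 m
Step 2 — RM = 21252000 * 9.81 * 0.778723 ≈ 162350000 N·m (5 s.f.)

162350000 N·m


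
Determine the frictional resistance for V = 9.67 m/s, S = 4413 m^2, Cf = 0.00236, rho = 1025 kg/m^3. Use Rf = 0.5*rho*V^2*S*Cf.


Formula: Rf = 0.5 * rho * V^2 * S * Cf
Step 1 — V^2 = 9.67^2 = 93.5089
Step 2 — 0.5 * rho * V^2 = 0.5 * 1025 * 93.5089 = 47923.31125
Step 3 — Rf = 47923.31125 * 4413 * 0.00236 ≈ 499110 N (5 s.f.)

499110 N


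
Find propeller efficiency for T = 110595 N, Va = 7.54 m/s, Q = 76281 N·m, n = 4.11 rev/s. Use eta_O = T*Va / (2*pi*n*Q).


Formula: eta = T * Va / (2 * pi * n * Q)
Step 1 — numerator = T * Va = 110595 * 7.54 = 833886.3
Step 2 — 2 * pi * n = 2 * pi * 4.11 = 25.823892
Step 3 — denominator = 25.823892 * 76281 = 1969872.31
Step 4 — eta = 833886.3 / 1969872.31 ≈ 0.42332 (5 s.f.)

0.42332


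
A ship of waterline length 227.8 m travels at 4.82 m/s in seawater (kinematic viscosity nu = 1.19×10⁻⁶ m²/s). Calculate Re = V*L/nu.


Formula: Re = V * L / nu
Step 1 — V * L = 4.82 * 227.8 = 1097.996 m^2/s
Step 2 — Re = 1097.996 / 1.19e-6 = 9.23e+08

9.23e+08


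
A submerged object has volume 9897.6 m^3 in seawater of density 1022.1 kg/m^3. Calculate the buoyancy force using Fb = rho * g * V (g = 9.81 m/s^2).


Formula: Fb = rho * g * V
Substituting: Fb = 1022.1 * 9.81 * 9897.6
Intermediate: 1022.1 * 9.81 = 10026.801
Result: Fb = 10026.801 * 9897.6 ≈ 99241000 N (5 s.f.)

99241000 N


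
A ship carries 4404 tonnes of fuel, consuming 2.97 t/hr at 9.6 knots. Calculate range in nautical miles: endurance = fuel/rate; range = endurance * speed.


Formula: endurance = fuel / rate; range = endurance * speed
Step 1 — endurance = 4404 / 2.97 = 1482.8283 hours
Step 2 — range = 1482.8283 * 9.6 ≈ 14235 nautical miles (5 s.f.)

14235 NM


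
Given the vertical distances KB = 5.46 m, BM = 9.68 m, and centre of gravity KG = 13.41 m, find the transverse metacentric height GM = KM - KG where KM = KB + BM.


Formula: GM = KB + BM - KG
Step 1 — KM = KB + BM = 5.46 + 9.68 = 15.14 m
Step 2 — GM = KM - KG = 15.14 - 13.41 = 1.73 m

1.73 m


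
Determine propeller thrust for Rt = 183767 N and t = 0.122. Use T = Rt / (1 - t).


Formula: T = Rt / (1 - t)
Step 1 — (1 - t) = 1 - 0.122 = 0.878
Step 2 — T = 183767 / 0.878 ≈ 209300 N (5 s.f.)

209300 N


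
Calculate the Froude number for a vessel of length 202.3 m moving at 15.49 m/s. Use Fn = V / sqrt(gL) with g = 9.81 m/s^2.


Formula: Fn = V / sqrt(g * L)
Step 1 — g * L = 9.81 * 202.3 = 1984.563
Step 2 — sqrt(g * L) = sqrt(1984.563) = 44.548434
Step 3 — Fn = 15.49 / 44.548434 ≈ 0.34771 (5 s.f.)

0.34771


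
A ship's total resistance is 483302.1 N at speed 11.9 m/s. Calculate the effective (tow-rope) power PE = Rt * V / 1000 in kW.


Formula: PE = Rt * V / 1000 (kW)
Step 1 — PE (W) = 483302.1 * 11.9 = 5751294.99 W
Step 2 — PE (kW) = 5751294.99 / 1000 ≈ 5751.3 kW (5 s.f.)

5751.3 kW


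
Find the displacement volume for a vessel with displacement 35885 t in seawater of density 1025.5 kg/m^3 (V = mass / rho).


Formula: V = mass / rho
Step 1 — convert tonnes to kg: 35885 t * 1000 = 35885000 kg
Step 2 — V = 35885000 / 1025.5 ≈ 34993 m^3 (5 s.f.)

34993 m^3


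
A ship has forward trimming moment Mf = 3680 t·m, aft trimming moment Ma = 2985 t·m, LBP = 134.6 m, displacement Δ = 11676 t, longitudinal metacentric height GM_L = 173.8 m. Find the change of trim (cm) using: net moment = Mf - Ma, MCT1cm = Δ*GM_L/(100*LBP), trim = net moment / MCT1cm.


Formula: net trimming moment = Mf - Ma; MCT1cm = Δ*GM_L/(100*LBP); trim = net moment / MCT1cm
Step 1 — net trimming moment = 3680 - 2985 = 695 t·m
Step 2 — MCT1cm = 11676 * 173.8 / (100 * 134.6) = 150.7644 t·m/cm
Step 3 — trim = 695 / 150.7644 ≈ 4.6098 cm (5 s.f.)

4.6098 cm


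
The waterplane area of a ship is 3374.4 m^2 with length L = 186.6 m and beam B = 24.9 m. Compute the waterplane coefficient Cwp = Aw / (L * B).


Formula: Cwp = Aw / (L * B)
Step 1 — L * B = 186.6 * 24.9 = 4646.34 m^2
Step 2 — Cwp = 3374.4 / 4646.34 ≈ 0.72625 (5 s.f.)

0.72625


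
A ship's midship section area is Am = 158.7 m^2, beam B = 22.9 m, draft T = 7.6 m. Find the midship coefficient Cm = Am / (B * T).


Formula: Cm = Am / (B * T)
Step 1 — B * T = 22.9 * 7.6 = 174.04 m^2
Step 2 — Cm = 158.7 / 174.04 ≈ 0.91186 (5 s.f.)

0.91186


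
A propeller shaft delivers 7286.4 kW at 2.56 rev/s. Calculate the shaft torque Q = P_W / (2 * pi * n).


Formula: Q = P_W / (2 * pi * n)
Step 1 — P_W = 7286.4 kW * 1000 = 7286400.0 W
Step 2 — 2 * pi * n = 2 * pi * 2.56 = 16.084954
Step 3 — Q = 7286400.0 / 16.084954 ≈ 452990 N·m (5 s.f.)

452990 N·m


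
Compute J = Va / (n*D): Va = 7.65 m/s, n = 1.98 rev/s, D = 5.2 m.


Formula: J = Va / (n * D)
Step 1 — n * D = 1.98 * 5.2 = 10.296
Step 2 — J = 7.65 / 10.296 ≈ 0.74301 (5 s.f.)

0.74301


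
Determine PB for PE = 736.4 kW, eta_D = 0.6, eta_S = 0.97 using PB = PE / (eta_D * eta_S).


Formula: PB = PE / (eta_D * eta_S)
Step 1 — combined efficiency = eta_D * eta_S = 0.6 * 0.97 = 0.582
Step 2 — PB = 736.4 / 0.582 ≈ 1265.3 kW (5 s.f.)

1265.3 kW


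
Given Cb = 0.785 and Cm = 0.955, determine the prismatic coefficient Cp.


Formula: Cp = Cb / Cm
Substituting: Cp = 0.785 / 0.955
Result: Cp ≈ 0.82199 (5 s.f.)

0.82199


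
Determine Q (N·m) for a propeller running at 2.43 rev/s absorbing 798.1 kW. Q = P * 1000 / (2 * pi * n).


Formula: Q = P_W / (2 * pi * n)
Step 1 — P_W = 798.1 kW * 1000 = 798100.0 W
Step 2 — 2 * pi * n = 2 * pi * 2.43 = 15.26814
Step 3 — Q = 798100.0 / 15.26814 ≈ 52272 N·m (5 s.f.)

52272 N·m


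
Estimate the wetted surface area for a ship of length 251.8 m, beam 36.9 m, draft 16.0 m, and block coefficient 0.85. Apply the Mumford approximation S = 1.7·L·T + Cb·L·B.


Formula: S = 1.7*L*T + V/T with V = Cb*L*B*T, i.e. S = L * (1.7*T + Cb*B)
Step 1 — 1.7*T = 1.7 * 16.0 = 27.2 m
Step 2 — Cb*B = 0.85 * 36.9 = 31.365 m
Step 3 — 1.7*T + Cb*B = 27.2 + 31.365 = 58.565 m
Step 4 — S = 251.8 * 58.565 ≈ 14747 m^2 (5 s.f.)

14747 m^2


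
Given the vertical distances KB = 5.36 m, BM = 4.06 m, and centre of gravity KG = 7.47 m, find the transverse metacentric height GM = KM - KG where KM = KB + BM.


Formula: GM = KB + BM - KG
Step 1 — KM = KB + BM = 5.36 + 4.06 = 9.42 m
Step 2 — GM = KM - KG = 9.42 - 7.47 = 1.95 m

1.95 m


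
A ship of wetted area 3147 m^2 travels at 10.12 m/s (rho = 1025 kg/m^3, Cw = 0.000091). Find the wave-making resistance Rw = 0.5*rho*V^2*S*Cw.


Formula: Rw = 0.5 * rho * V^2 * S * Cw
Step 1 — V^2 = 10.12^2 = 102.4144
Step 2 — 0.5 * rho * V^2 = 0.5 * 1025 * 102.4144 = 52487.38
Step 3 — Rw = 52487.38 * 3147 * 0.000091 ≈ 15031 N (5 s.f.)

15031 N


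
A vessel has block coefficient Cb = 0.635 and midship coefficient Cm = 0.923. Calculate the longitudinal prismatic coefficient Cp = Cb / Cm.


Formula: Cp = Cb / Cm
Substituting: Cp = 0.635 / 0.923
Result: Cp ≈ 0.68797 (5 s.f.)

0.68797


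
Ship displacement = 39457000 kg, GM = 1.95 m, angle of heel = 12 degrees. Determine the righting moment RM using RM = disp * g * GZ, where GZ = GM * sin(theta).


Formula: GZ = GM * sin(theta); RM = disp * g * GZ
Step 1 — GZ = 1.95 * sin(12°) = 1.95 * 0.207912 = 0.405428 m
Step 2 — RM = 39457000 * 9.81 * 0.405428 ≈ 156930000 N·m (5 s.f.)

156930000 N·m


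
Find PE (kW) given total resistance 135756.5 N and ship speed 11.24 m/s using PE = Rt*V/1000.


Formula: PE = Rt * V / 1000 (kW)
Step 1 — PE (W) = 135756.5 * 11.24 = 1525903.06 W
Step 2 — PE (kW) = 1525903.06 / 1000 ≈ 1525.9 kW (5 s.f.)

1525.9 kW


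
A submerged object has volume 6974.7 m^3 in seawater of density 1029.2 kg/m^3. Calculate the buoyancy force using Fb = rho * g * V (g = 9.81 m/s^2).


Formula: Fb = rho * g * V
Substituting: Fb = 1029.2 * 9.81 * 6974.7
Intermediate: 1029.2 * 9.81 = 10096.452
Result: Fb = 10096.452 * 6974.7 ≈ 70420000 N (5 s.f.)

70420000 N


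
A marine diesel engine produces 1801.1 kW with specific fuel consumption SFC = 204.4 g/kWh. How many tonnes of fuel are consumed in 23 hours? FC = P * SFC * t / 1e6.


Formula: FC (tonnes) = P * SFC * t / 1,000,000
Step 1 — P * SFC * t = 1801.1 * 204.4 * 23 = 8467331.32 g
Step 2 — FC (tonnes) = 8467331.32 / 1,000,000 ≈ 8.4673 tonnes (5 s.f.)

8.4673 tonnes


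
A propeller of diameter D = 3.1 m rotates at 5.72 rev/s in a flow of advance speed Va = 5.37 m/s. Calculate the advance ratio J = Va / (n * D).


Formula: J = Va / (n * D)
Step 1 — n * D = 5.72 * 3.1 = 17.732
Step 2 — J = 5.37 / 17.732 ≈ 0.30284 (5 s.f.)

0.30284


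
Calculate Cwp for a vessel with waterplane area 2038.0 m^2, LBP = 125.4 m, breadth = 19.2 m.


Formula: Cwp = Aw / (L * B)
Step 1 — L * B = 125.4 * 19.2 = 2407.68 m^2
Step 2 — Cwp = 2038.0 / 2407.68 ≈ 0.84646 (5 s.f.)

0.84646


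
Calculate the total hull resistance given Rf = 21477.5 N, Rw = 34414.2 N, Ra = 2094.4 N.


Formula: Rt = Rf + Rw + Ra
Substituting: Rt = 21477.5 + 34414.2 + 2094.4
Result: Rt = 57986.1 N

57986.1 N


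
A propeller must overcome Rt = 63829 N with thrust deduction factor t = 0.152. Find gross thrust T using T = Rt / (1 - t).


Formula: T = Rt / (1 - t)
Step 1 — (1 - t) = 1 - 0.152 = 0.848
Step 2 — T = 63829 / 0.848 ≈ 75270 N (5 s.f.)

75270 N


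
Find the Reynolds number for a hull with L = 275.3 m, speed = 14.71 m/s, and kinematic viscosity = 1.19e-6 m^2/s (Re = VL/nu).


Formula: Re = V * L / nu
Step 1 — V * L = 14.71 * 275.3 = 4049.663 m^2/s
Step 2 — Re = 4049.663 / 1.19e-6 = 3.40e+09

3.40e+09


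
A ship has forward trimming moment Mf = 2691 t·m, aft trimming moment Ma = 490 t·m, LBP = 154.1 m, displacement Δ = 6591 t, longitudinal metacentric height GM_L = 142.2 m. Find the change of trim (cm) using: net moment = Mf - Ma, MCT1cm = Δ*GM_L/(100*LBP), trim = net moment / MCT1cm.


Formula: net trimming moment = Mf - Ma; MCT1cm = Δ*GM_L/(100*LBP); trim = net moment / MCT1cm
Step 1 — net trimming moment = 2691 - 490 = 2201 t·m
Step 2 — MCT1cm = 6591 * 142.2 / (100 * 154.1) = 60.8203 t·m/cm
Step 3 — trim = 2201 / 60.8203 ≈ 36.189 cm (5 s.f.)

36.189 cm
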